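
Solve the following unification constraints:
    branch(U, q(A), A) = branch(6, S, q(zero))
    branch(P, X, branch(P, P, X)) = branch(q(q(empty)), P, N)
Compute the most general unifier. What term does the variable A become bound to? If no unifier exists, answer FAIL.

q(zero)

Decompose branch/3: U = 6,  q(A) = S,  A = q(zero).
Bind U := 6; no other remaining equation mentions U.
Bind S := q(A); no other remaining equation mentions S.
Bind A := q(zero); no other remaining equation mentions A. Substituting into the earlier binding gives S := q(q(zero)).
Decompose branch/3: P = q(q(empty)),  X = P,  branch(P, P, X) = N.
Bind P := q(q(empty)); substituting into the remaining equations gives: X = q(q(empty)),  branch(q(q(empty)), q(q(empty)), X) = N.
Bind X := q(q(empty)); substituting into the remaining equation gives: branch(q(q(empty)), q(q(empty)), q(q(empty))) = N.
Bind N := branch(q(q(empty)), q(q(empty)), q(q(empty))).
MGU = { U ↦ 6, S ↦ q(q(zero)), A ↦ q(zero), P ↦ q(q(empty)), X ↦ q(q(empty)), N ↦ branch(q(q(empty)), q(q(empty)), q(q(empty))) }, so A ↦ q(zero).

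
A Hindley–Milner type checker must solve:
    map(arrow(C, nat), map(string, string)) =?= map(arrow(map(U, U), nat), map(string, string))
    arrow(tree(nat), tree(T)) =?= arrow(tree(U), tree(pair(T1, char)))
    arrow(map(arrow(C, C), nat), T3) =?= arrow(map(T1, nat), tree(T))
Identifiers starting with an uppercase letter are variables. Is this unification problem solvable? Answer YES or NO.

Decompose map/2: arrow(C, nat) =?= arrow(map(U, U), nat),  map(string, string) =?= map(string, string).
Decompose arrow/2: C =?= map(U, U),  nat =?= nat.
Bind C := map(U, U); substituting into the one remaining equation that mentions C gives: arrow(map(arrow(map(U, U), map(U, U)), nat), T3) =?= arrow(map(T1, nat), tree(T)).
Delete trivial equation nat =?= nat.
Delete trivial equation map(string, string) =?= map(string, string).
Decompose arrow/2: tree(nat) =?= tree(U),  tree(T) =?= tree(pair(T1, char)).
Decompose tree/1: nat =?= U.
Bind U := nat; substituting into the one remaining equation that mentions U gives: arrow(map(arrow(map(nat, nat), map(nat, nat)), nat), T3) =?= arrow(map(T1, nat), tree(T)). Substituting into the earlier binding gives C := map(nat, nat).
Decompose tree/1: T =?= pair(T1, char).
Bind T := pair(T1, char); substituting into the remaining equation gives: arrow(map(arrow(map(nat, nat), map(nat, nat)), nat), T3) =?= arrow(map(T1, nat), tree(pair(T1, char))).
Decompose arrow/2: map(arrow(map(nat, nat), map(nat, nat)), nat) =?= map(T1, nat),  T3 =?= tree(pair(T1, char)).
Decompose map/2: arrow(map(nat, nat), map(nat, nat)) =?= T1,  nat =?= nat.
Bind T1 := arrow(map(nat, nat), map(nat, nat)); substituting into the one remaining equation that mentions T1 gives: T3 =?= tree(pair(arrow(map(nat, nat), map(nat, nat)), char)). Substituting into the earlier binding gives T := pair(arrow(map(nat, nat), map(nat, nat)), char).
Delete trivial equation nat =?= nat.
Bind T3 := tree(pair(arrow(map(nat, nat), map(nat, nat)), char)).
No equations remain and no clash or occurs-check failure arose, so a unifier exists.

YES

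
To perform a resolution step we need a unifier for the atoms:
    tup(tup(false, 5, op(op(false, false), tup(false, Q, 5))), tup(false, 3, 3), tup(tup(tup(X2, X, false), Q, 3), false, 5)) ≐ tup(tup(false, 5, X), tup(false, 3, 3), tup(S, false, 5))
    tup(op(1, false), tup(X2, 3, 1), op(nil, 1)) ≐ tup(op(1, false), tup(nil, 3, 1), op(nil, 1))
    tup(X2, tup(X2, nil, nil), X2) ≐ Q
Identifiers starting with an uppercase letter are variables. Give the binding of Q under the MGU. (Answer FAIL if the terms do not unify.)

tup(nil, tup(nil, nil, nil), nil)

Decompose tup/3: tup(false, 5, op(op(false, false), tup(false, Q, 5))) ≐ tup(false, 5, X),  tup(false, 3, 3) ≐ tup(false, 3, 3),  tup(tup(tup(X2, X, false), Q, 3), false, 5) ≐ tup(S, false, 5).
Decompose tup/3: false ≐ false,  5 ≐ 5,  op(op(false, false), tup(false, Q, 5)) ≐ X.
Delete trivial equation false ≐ false.
Delete trivial equation 5 ≐ 5.
Bind X := op(op(false, false), tup(false, Q, 5)); substituting into the one remaining equation that mentions X gives: tup(tup(tup(X2, op(op(false, false), tup(false, Q, 5)), false), Q, 3), false, 5) ≐ tup(S, false, 5).
Delete trivial equation tup(false, 3, 3) ≐ tup(false, 3, 3).
Decompose tup/3: tup(tup(X2, op(op(false, false), tup(false, Q, 5)), false), Q, 3) ≐ S,  false ≐ false,  5 ≐ 5.
Bind S := tup(tup(X2, op(op(false, false), tup(false, Q, 5)), false), Q, 3); no other remaining equation mentions S.
Delete trivial equation false ≐ false.
Delete trivial equation 5 ≐ 5.
Decompose tup/3: op(1, false) ≐ op(1, false),  tup(X2, 3, 1) ≐ tup(nil, 3, 1),  op(nil, 1) ≐ op(nil, 1).
Delete trivial equation op(1, false) ≐ op(1, false).
Decompose tup/3: X2 ≐ nil,  3 ≐ 3,  1 ≐ 1.
Bind X2 := nil; substituting into the one remaining equation that mentions X2 gives: tup(nil, tup(nil, nil, nil), nil) ≐ Q. Substituting into the earlier binding gives S := tup(tup(nil, op(op(false, false), tup(false, Q, 5)), false), Q, 3).
Delete trivial equation 3 ≐ 3.
Delete trivial equation 1 ≐ 1.
Delete trivial equation op(nil, 1) ≐ op(nil, 1).
Bind Q := tup(nil, tup(nil, nil, nil), nil). Substituting into the earlier bindings gives X := op(op(false, false), tup(false, tup(nil, tup(nil, nil, nil), nil), 5)), S := tup(tup(nil, op(op(false, false), tup(false, tup(nil, tup(nil, nil, nil), nil), 5)), false), tup(nil, tup(nil, nil, nil), nil), 3).
MGU = { X ↦ op(op(false, false), tup(false, tup(nil, tup(nil, nil, nil), nil), 5)), S ↦ tup(tup(nil, op(op(false, false), tup(false, tup(nil, tup(nil, nil, nil), nil), 5)), false), tup(nil, tup(nil, nil, nil), nil), 3), X2 ↦ nil, Q ↦ tup(nil, tup(nil, nil, nil), nil) }, so Q ↦ tup(nil, tup(nil, nil, nil), nil).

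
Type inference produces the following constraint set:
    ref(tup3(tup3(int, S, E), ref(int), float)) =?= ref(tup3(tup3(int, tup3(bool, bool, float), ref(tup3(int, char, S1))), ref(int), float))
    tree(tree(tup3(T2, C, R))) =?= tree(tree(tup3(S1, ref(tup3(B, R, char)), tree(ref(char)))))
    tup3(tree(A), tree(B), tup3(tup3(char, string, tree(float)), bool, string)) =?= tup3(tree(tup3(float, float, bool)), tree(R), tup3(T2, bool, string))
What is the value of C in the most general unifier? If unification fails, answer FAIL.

ref(tup3(tree(ref(char)), tree(ref(char)), char))

Decompose ref/1: tup3(tup3(int, S, E), ref(int), float) =?= tup3(tup3(int, tup3(bool, bool, float), ref(tup3(int, char, S1))), ref(int), float).
Decompose tup3/3: tup3(int, S, E) =?= tup3(int, tup3(bool, bool, float), ref(tup3(int, char, S1))),  ref(int) =?= ref(int),  float =?= float.
Decompose tup3/3: int =?= int,  S =?= tup3(bool, bool, float),  E =?= ref(tup3(int, char, S1)).
Delete trivial equation int =?= int.
Bind S := tup3(bool, bool, float); no other remaining equation mentions S.
Bind E := ref(tup3(int, char, S1)); no other remaining equation mentions E.
Delete trivial equation ref(int) =?= ref(int).
Delete trivial equation float =?= float.
Decompose tree/1: tree(tup3(T2, C, R)) =?= tree(tup3(S1, ref(tup3(B, R, char)), tree(ref(char)))).
Decompose tree/1: tup3(T2, C, R) =?= tup3(S1, ref(tup3(B, R, char)), tree(ref(char))).
Decompose tup3/3: T2 =?= S1,  C =?= ref(tup3(B, R, char)),  R =?= tree(ref(char)).
Bind T2 := S1; substituting into the one remaining equation that mentions T2 gives: tup3(tree(A), tree(B), tup3(tup3(char, string, tree(float)), bool, string)) =?= tup3(tree(tup3(float, float, bool)), tree(R), tup3(S1, bool, string)).
Bind C := ref(tup3(B, R, char)); no other remaining equation mentions C.
Bind R := tree(ref(char)); substituting into the remaining equation gives: tup3(tree(A), tree(B), tup3(tup3(char, string, tree(float)), bool, string)) =?= tup3(tree(tup3(float, float, bool)), tree(tree(ref(char))), tup3(S1, bool, string)). Substituting into the earlier binding gives C := ref(tup3(B, tree(ref(char)), char)).
Decompose tup3/3: tree(A) =?= tree(tup3(float, float, bool)),  tree(B) =?= tree(tree(ref(char))),  tup3(tup3(char, string, tree(float)), bool, string) =?= tup3(S1, bool, string).
Decompose tree/1: A =?= tup3(float, float, bool).
Bind A := tup3(float, float, bool); no other remaining equation mentions A.
Decompose tree/1: B =?= tree(ref(char)).
Bind B := tree(ref(char)); no other remaining equation mentions B. Substituting into the earlier binding gives C := ref(tup3(tree(ref(char)), tree(ref(char)), char)).
Decompose tup3/3: tup3(char, string, tree(float)) =?= S1,  bool =?= bool,  string =?= string.
Bind S1 := tup3(char, string, tree(float)); no other remaining equation mentions S1. Substituting into the earlier bindings gives E := ref(tup3(int, char, tup3(char, string, tree(float)))), T2 := tup3(char, string, tree(float)).
Delete trivial equation bool =?= bool.
Delete trivial equation string =?= string.
MGU = { S ↦ tup3(bool, bool, float), E ↦ ref(tup3(int, char, tup3(char, string, tree(float)))), T2 ↦ tup3(char, string, tree(float)), C ↦ ref(tup3(tree(ref(char)), tree(ref(char)), char)), R ↦ tree(ref(char)), A ↦ tup3(float, float, bool), B ↦ tree(ref(char)), S1 ↦ tup3(char, string, tree(float)) }, so C ↦ ref(tup3(tree(ref(char)), tree(ref(char)), char)).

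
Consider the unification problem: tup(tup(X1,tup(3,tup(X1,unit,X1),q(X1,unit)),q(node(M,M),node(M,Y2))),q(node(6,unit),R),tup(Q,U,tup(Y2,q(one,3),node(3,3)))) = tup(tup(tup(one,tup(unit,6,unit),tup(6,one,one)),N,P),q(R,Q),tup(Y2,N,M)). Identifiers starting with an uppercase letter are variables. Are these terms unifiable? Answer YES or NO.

Decompose tup/3: tup(X1,tup(3,tup(X1,unit,X1),q(X1,unit)),q(node(M,M),node(M,Y2))) = tup(tup(one,tup(unit,6,unit),tup(6,one,one)),N,P),  q(node(6,unit),R) = q(R,Q),  tup(Q,U,tup(Y2,q(one,3),node(3,3))) = tup(Y2,N,M).
Decompose tup/3: X1 = tup(one,tup(unit,6,unit),tup(6,one,one)),  tup(3,tup(X1,unit,X1),q(X1,unit)) = N,  q(node(M,M),node(M,Y2)) = P.
Bind X1 := tup(one,tup(unit,6,unit),tup(6,one,one)); substituting into the one remaining equation that mentions X1 gives: tup(3,tup(tup(one,tup(unit,6,unit),tup(6,one,one)),unit,tup(one,tup(unit,6,unit),tup(6,one,one))),q(tup(one,tup(unit,6,unit),tup(6,one,one)),unit)) = N.
Bind N := tup(3,tup(tup(one,tup(unit,6,unit),tup(6,one,one)),unit,tup(one,tup(unit,6,unit),tup(6,one,one))),q(tup(one,tup(unit,6,unit),tup(6,one,one)),unit)); substituting into the one remaining equation that mentions N gives: tup(Q,U,tup(Y2,q(one,3),node(3,3))) = tup(Y2,tup(3,tup(tup(one,tup(unit,6,unit),tup(6,one,one)),unit,tup(one,tup(unit,6,unit),tup(6,one,one))),q(tup(one,tup(unit,6,unit),tup(6,one,one)),unit)),M).
Bind P := q(node(M,M),node(M,Y2)); no other remaining equation mentions P.
Decompose q/2: node(6,unit) = R,  R = Q.
Bind R := node(6,unit); substituting into the one remaining equation that mentions R gives: node(6,unit) = Q.
Bind Q := node(6,unit); substituting into the remaining equation gives: tup(node(6,unit),U,tup(Y2,q(one,3),node(3,3))) = tup(Y2,tup(3,tup(tup(one,tup(unit,6,unit),tup(6,one,one)),unit,tup(one,tup(unit,6,unit),tup(6,one,one))),q(tup(one,tup(unit,6,unit),tup(6,one,one)),unit)),M).
Decompose tup/3: node(6,unit) = Y2,  U = tup(3,tup(tup(one,tup(unit,6,unit),tup(6,one,one)),unit,tup(one,tup(unit,6,unit),tup(6,one,one))),q(tup(one,tup(unit,6,unit),tup(6,one,one)),unit)),  tup(Y2,q(one,3),node(3,3)) = M.
Bind Y2 := node(6,unit); substituting into the one remaining equation that mentions Y2 gives: tup(node(6,unit),q(one,3),node(3,3)) = M. Substituting into the earlier binding gives P := q(node(M,M),node(M,node(6,unit))).
Bind U := tup(3,tup(tup(one,tup(unit,6,unit),tup(6,one,one)),unit,tup(one,tup(unit,6,unit),tup(6,one,one))),q(tup(one,tup(unit,6,unit),tup(6,one,one)),unit)); no other remaining equation mentions U.
Bind M := tup(node(6,unit),q(one,3),node(3,3)). Substituting into the earlier binding gives P := q(node(tup(node(6,unit),q(one,3),node(3,3)),tup(node(6,unit),q(one,3),node(3,3))),node(tup(node(6,unit),q(one,3),node(3,3)),node(6,unit))).
No equations remain and no clash or occurs-check failure arose, so a unifier exists.

YES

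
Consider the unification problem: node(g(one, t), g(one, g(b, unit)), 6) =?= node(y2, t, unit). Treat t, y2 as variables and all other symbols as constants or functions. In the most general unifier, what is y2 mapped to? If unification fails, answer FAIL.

Decompose node/3: g(one, t) =?= y2,  g(one, g(b, unit)) =?= t,  6 =?= unit.
Bind y2 := g(one, t); no other remaining equation mentions y2.
Bind t := g(one, g(b, unit)); no other remaining equation mentions t. Substituting into the earlier binding gives y2 := g(one, g(one, g(b, unit))).
Clash: constants 6 and unit differ; no unifier exists.

FAIL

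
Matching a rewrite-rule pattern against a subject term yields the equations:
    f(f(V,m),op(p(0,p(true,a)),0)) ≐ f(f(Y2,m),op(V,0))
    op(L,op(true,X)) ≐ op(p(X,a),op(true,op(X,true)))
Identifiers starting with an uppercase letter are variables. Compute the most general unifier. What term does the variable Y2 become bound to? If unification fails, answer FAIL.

Decompose f/2: f(V,m) ≐ f(Y2,m),  op(p(0,p(true,a)),0) ≐ op(V,0).
Decompose f/2: V ≐ Y2,  m ≐ m.
Bind V := Y2; substituting into the one remaining equation that mentions V gives: op(p(0,p(true,a)),0) ≐ op(Y2,0).
Delete trivial equation m ≐ m.
Decompose op/2: p(0,p(true,a)) ≐ Y2,  0 ≐ 0.
Bind Y2 := p(0,p(true,a)); no other remaining equation mentions Y2. Substituting into the earlier binding gives V := p(0,p(true,a)).
Delete trivial equation 0 ≐ 0.
Decompose op/2: L ≐ p(X,a),  op(true,X) ≐ op(true,op(X,true)).
Bind L := p(X,a); no other remaining equation mentions L.
Decompose op/2: true ≐ true,  X ≐ op(X,true).
Delete trivial equation true ≐ true.
Occurs check fails: X occurs in op(X,true); the equation X ≐ op(X,true) has no finite solution.

FAIL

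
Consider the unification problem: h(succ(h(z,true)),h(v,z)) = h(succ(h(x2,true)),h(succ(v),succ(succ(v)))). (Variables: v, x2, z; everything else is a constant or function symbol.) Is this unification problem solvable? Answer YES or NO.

NO

Decompose h/2: succ(h(z,true)) = succ(h(x2,true)),  h(v,z) = h(succ(v),succ(succ(v))).
Decompose succ/1: h(z,true) = h(x2,true).
Decompose h/2: z = x2,  true = true.
Bind z := x2; substituting into the one remaining equation that mentions z gives: h(v,x2) = h(succ(v),succ(succ(v))).
Delete trivial equation true = true.
Decompose h/2: v = succ(v),  x2 = succ(succ(v)).
Occurs check fails: v occurs in succ(v); the equation v = succ(v) has no finite solution.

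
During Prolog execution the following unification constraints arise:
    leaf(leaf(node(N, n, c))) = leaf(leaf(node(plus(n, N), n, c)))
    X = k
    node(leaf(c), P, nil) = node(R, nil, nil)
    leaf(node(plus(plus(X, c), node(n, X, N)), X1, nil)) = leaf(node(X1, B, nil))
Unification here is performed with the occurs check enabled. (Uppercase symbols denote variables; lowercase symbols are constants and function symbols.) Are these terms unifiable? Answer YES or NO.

NO

Decompose leaf/1: leaf(node(N, n, c)) = leaf(node(plus(n, N), n, c)).
Decompose leaf/1: node(N, n, c) = node(plus(n, N), n, c).
Decompose node/3: N = plus(n, N),  n = n,  c = c.
Occurs check fails: N occurs in plus(n, N); the equation N = plus(n, N) has no finite solution.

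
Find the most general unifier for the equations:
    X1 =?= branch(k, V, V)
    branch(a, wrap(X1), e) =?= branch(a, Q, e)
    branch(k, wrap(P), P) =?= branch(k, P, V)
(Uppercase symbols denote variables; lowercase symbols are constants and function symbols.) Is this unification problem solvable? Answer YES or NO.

NO

Bind X1 := branch(k, V, V); substituting into the one remaining equation that mentions X1 gives: branch(a, wrap(branch(k, V, V)), e) =?= branch(a, Q, e).
Decompose branch/3: a =?= a,  wrap(branch(k, V, V)) =?= Q,  e =?= e.
Delete trivial equation a =?= a.
Bind Q := wrap(branch(k, V, V)); no other remaining equation mentions Q.
Delete trivial equation e =?= e.
Decompose branch/3: k =?= k,  wrap(P) =?= P,  P =?= V.
Delete trivial equation k =?= k.
Occurs check fails: P occurs in wrap(P); the equation P =?= wrap(P) has no finite solution.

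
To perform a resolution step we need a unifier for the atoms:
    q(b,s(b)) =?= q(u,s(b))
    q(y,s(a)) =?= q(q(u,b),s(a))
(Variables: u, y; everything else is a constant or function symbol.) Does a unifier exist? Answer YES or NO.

YES

Decompose q/2: b =?= u,  s(b) =?= s(b).
Bind u := b; substituting into the one remaining equation that mentions u gives: q(y,s(a)) =?= q(q(b,b),s(a)).
Delete trivial equation s(b) =?= s(b).
Decompose q/2: y =?= q(b,b),  s(a) =?= s(a).
Bind y := q(b,b); no other remaining equation mentions y.
Delete trivial equation s(a) =?= s(a).
No equations remain and no clash or occurs-check failure arose, so a unifier exists.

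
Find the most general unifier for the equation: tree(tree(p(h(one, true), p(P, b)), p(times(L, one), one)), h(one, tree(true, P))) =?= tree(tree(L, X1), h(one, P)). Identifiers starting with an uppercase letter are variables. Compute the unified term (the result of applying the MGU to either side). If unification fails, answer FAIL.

FAIL

Decompose tree/2: tree(p(h(one, true), p(P, b)), p(times(L, one), one)) =?= tree(L, X1),  h(one, tree(true, P)) =?= h(one, P).
Decompose tree/2: p(h(one, true), p(P, b)) =?= L,  p(times(L, one), one) =?= X1.
Bind L := p(h(one, true), p(P, b)); substituting into the one remaining equation that mentions L gives: p(times(p(h(one, true), p(P, b)), one), one) =?= X1.
Bind X1 := p(times(p(h(one, true), p(P, b)), one), one); no other remaining equation mentions X1.
Decompose h/2: one =?= one,  tree(true, P) =?= P.
Delete trivial equation one =?= one.
Occurs check fails: P occurs in tree(true, P); the equation P =?= tree(true, P) has no finite solution.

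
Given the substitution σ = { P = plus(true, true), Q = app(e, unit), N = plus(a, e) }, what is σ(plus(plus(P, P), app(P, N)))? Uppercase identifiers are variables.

plus(plus(plus(true, true), plus(true, true)), app(plus(true, true), plus(a, e)))

Replace each occurrence of P with plus(true, true).
Replace each occurrence of N with plus(a, e).
Result: plus(plus(plus(true, true), plus(true, true)), app(plus(true, true), plus(a, e))).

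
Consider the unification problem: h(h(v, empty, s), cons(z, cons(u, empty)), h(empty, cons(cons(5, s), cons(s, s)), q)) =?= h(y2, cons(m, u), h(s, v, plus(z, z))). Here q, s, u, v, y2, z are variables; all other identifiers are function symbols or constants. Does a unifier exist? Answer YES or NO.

NO

Decompose h/3: h(v, empty, s) =?= y2,  cons(z, cons(u, empty)) =?= cons(m, u),  h(empty, cons(cons(5, s), cons(s, s)), q) =?= h(s, v, plus(z, z)).
Bind y2 := h(v, empty, s); no other remaining equation mentions y2.
Decompose cons/2: z =?= m,  cons(u, empty) =?= u.
Bind z := m; substituting into the one remaining equation that mentions z gives: h(empty, cons(cons(5, s), cons(s, s)), q) =?= h(s, v, plus(m, m)).
Occurs check fails: u occurs in cons(u, empty); the equation u =?= cons(u, empty) has no finite solution.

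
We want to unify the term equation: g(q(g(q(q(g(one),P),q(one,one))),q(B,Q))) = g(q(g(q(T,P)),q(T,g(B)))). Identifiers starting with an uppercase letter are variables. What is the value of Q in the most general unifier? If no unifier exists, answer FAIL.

Decompose g/1: q(g(q(q(g(one),P),q(one,one))),q(B,Q)) = q(g(q(T,P)),q(T,g(B))).
Decompose q/2: g(q(q(g(one),P),q(one,one))) = g(q(T,P)),  q(B,Q) = q(T,g(B)).
Decompose g/1: q(q(g(one),P),q(one,one)) = q(T,P).
Decompose q/2: q(g(one),P) = T,  q(one,one) = P.
Bind T := q(g(one),P); substituting into the one remaining equation that mentions T gives: q(B,Q) = q(q(g(one),P),g(B)).
Bind P := q(one,one); substituting into the remaining equation gives: q(B,Q) = q(q(g(one),q(one,one)),g(B)). Substituting into the earlier binding gives T := q(g(one),q(one,one)).
Decompose q/2: B = q(g(one),q(one,one)),  Q = g(B).
Bind B := q(g(one),q(one,one)); substituting into the remaining equation gives: Q = g(q(g(one),q(one,one))).
Bind Q := g(q(g(one),q(one,one))).
MGU = { T -> q(g(one),q(one,one)), P -> q(one,one), B -> q(g(one),q(one,one)), Q -> g(q(g(one),q(one,one))) }, so Q -> g(q(g(one),q(one,one))).

g(q(g(one),q(one,one)))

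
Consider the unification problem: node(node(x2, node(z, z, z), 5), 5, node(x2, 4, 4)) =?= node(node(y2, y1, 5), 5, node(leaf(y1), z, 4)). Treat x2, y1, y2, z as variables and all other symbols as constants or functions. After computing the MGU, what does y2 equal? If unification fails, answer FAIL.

Decompose node/3: node(x2, node(z, z, z), 5) =?= node(y2, y1, 5),  5 =?= 5,  node(x2, 4, 4) =?= node(leaf(y1), z, 4).
Decompose node/3: x2 =?= y2,  node(z, z, z) =?= y1,  5 =?= 5.
Bind x2 := y2; substituting into the one remaining equation that mentions x2 gives: node(y2, 4, 4) =?= node(leaf(y1), z, 4).
Bind y1 := node(z, z, z); substituting into the one remaining equation that mentions y1 gives: node(y2, 4, 4) =?= node(leaf(node(z, z, z)), z, 4).
Delete trivial equation 5 =?= 5.
Delete trivial equation 5 =?= 5.
Decompose node/3: y2 =?= leaf(node(z, z, z)),  4 =?= z,  4 =?= 4.
Bind y2 := leaf(node(z, z, z)); no other remaining equation mentions y2. Substituting into the earlier binding gives x2 := leaf(node(z, z, z)).
Bind z := 4; no other remaining equation mentions z. Substituting into the earlier bindings gives x2 := leaf(node(4, 4, 4)), y1 := node(4, 4, 4), y2 := leaf(node(4, 4, 4)).
Delete trivial equation 4 =?= 4.
MGU = { x2 -> leaf(node(4, 4, 4)), y1 -> node(4, 4, 4), y2 -> leaf(node(4, 4, 4)), z -> 4 }, so y2 -> leaf(node(4, 4, 4)).

leaf(node(4, 4, 4))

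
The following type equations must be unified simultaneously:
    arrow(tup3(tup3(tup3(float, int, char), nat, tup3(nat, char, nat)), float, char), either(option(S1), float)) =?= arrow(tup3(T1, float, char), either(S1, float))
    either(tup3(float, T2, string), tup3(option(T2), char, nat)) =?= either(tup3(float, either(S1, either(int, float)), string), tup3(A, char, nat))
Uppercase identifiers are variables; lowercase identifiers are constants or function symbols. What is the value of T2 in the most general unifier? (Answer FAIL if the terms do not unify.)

FAIL

Decompose arrow/2: tup3(tup3(tup3(float, int, char), nat, tup3(nat, char, nat)), float, char) =?= tup3(T1, float, char),  either(option(S1), float) =?= either(S1, float).
Decompose tup3/3: tup3(tup3(float, int, char), nat, tup3(nat, char, nat)) =?= T1,  float =?= float,  char =?= char.
Bind T1 := tup3(tup3(float, int, char), nat, tup3(nat, char, nat)); no other remaining equation mentions T1.
Delete trivial equation float =?= float.
Delete trivial equation char =?= char.
Decompose either/2: option(S1) =?= S1,  float =?= float.
Occurs check fails: S1 occurs in option(S1); the equation S1 =?= option(S1) has no finite solution.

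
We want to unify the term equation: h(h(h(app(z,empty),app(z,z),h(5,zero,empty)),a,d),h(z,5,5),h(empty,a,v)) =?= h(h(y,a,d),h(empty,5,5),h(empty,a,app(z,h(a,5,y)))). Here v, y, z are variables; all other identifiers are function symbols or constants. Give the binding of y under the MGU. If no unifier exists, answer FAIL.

h(app(empty,empty),app(empty,empty),h(5,zero,empty))

Decompose h/3: h(h(app(z,empty),app(z,z),h(5,zero,empty)),a,d) =?= h(y,a,d),  h(z,5,5) =?= h(empty,5,5),  h(empty,a,v) =?= h(empty,a,app(z,h(a,5,y))).
Decompose h/3: h(app(z,empty),app(z,z),h(5,zero,empty)) =?= y,  a =?= a,  d =?= d.
Bind y := h(app(z,empty),app(z,z),h(5,zero,empty)); substituting into the one remaining equation that mentions y gives: h(empty,a,v) =?= h(empty,a,app(z,h(a,5,h(app(z,empty),app(z,z),h(5,zero,empty))))).
Delete trivial equation a =?= a.
Delete trivial equation d =?= d.
Decompose h/3: z =?= empty,  5 =?= 5,  5 =?= 5.
Bind z := empty; substituting into the one remaining equation that mentions z gives: h(empty,a,v) =?= h(empty,a,app(empty,h(a,5,h(app(empty,empty),app(empty,empty),h(5,zero,empty))))). Substituting into the earlier binding gives y := h(app(empty,empty),app(empty,empty),h(5,zero,empty)).
Delete trivial equation 5 =?= 5.
Delete trivial equation 5 =?= 5.
Decompose h/3: empty =?= empty,  a =?= a,  v =?= app(empty,h(a,5,h(app(empty,empty),app(empty,empty),h(5,zero,empty)))).
Delete trivial equation empty =?= empty.
Delete trivial equation a =?= a.
Bind v := app(empty,h(a,5,h(app(empty,empty),app(empty,empty),h(5,zero,empty)))).
MGU = { y := h(app(empty,empty),app(empty,empty),h(5,zero,empty)), z := empty, v := app(empty,h(a,5,h(app(empty,empty),app(empty,empty),h(5,zero,empty)))) }, so y := h(app(empty,empty),app(empty,empty),h(5,zero,empty)).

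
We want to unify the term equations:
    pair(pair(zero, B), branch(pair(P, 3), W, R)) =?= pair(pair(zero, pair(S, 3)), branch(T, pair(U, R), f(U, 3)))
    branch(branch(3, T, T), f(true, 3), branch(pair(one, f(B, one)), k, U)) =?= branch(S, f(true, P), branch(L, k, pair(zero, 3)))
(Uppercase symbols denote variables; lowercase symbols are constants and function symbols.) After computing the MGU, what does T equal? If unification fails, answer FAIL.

pair(3, 3)

Decompose pair/2: pair(zero, B) =?= pair(zero, pair(S, 3)),  branch(pair(P, 3), W, R) =?= branch(T, pair(U, R), f(U, 3)).
Decompose pair/2: zero =?= zero,  B =?= pair(S, 3).
Delete trivial equation zero =?= zero.
Bind B := pair(S, 3); substituting into the one remaining equation that mentions B gives: branch(branch(3, T, T), f(true, 3), branch(pair(one, f(pair(S, 3), one)), k, U)) =?= branch(S, f(true, P), branch(L, k, pair(zero, 3))).
Decompose branch/3: pair(P, 3) =?= T,  W =?= pair(U, R),  R =?= f(U, 3).
Bind T := pair(P, 3); substituting into the one remaining equation that mentions T gives: branch(branch(3, pair(P, 3), pair(P, 3)), f(true, 3), branch(pair(one, f(pair(S, 3), one)), k, U)) =?= branch(S, f(true, P), branch(L, k, pair(zero, 3))).
Bind W := pair(U, R); no other remaining equation mentions W.
Bind R := f(U, 3); no other remaining equation mentions R. Substituting into the earlier binding gives W := pair(U, f(U, 3)).
Decompose branch/3: branch(3, pair(P, 3), pair(P, 3)) =?= S,  f(true, 3) =?= f(true, P),  branch(pair(one, f(pair(S, 3), one)), k, U) =?= branch(L, k, pair(zero, 3)).
Bind S := branch(3, pair(P, 3), pair(P, 3)); substituting into the one remaining equation that mentions S gives: branch(pair(one, f(pair(branch(3, pair(P, 3), pair(P, 3)), 3), one)), k, U) =?= branch(L, k, pair(zero, 3)). Substituting into the earlier binding gives B := pair(branch(3, pair(P, 3), pair(P, 3)), 3).
Decompose f/2: true =?= true,  3 =?= P.
Delete trivial equation true =?= true.
Bind P := 3; substituting into the remaining equation gives: branch(pair(one, f(pair(branch(3, pair(3, 3), pair(3, 3)), 3), one)), k, U) =?= branch(L, k, pair(zero, 3)). Substituting into the earlier bindings gives B := pair(branch(3, pair(3, 3), pair(3, 3)), 3), T := pair(3, 3), S := branch(3, pair(3, 3), pair(3, 3)).
Decompose branch/3: pair(one, f(pair(branch(3, pair(3, 3), pair(3, 3)), 3), one)) =?= L,  k =?= k,  U =?= pair(zero, 3).
Bind L := pair(one, f(pair(branch(3, pair(3, 3), pair(3, 3)), 3), one)); no other remaining equation mentions L.
Delete trivial equation k =?= k.
Bind U := pair(zero, 3). Substituting into the earlier bindings gives W := pair(pair(zero, 3), f(pair(zero, 3), 3)), R := f(pair(zero, 3), 3).
MGU = { B ↦ pair(branch(3, pair(3, 3), pair(3, 3)), 3), T ↦ pair(3, 3), W ↦ pair(pair(zero, 3), f(pair(zero, 3), 3)), R ↦ f(pair(zero, 3), 3), S ↦ branch(3, pair(3, 3), pair(3, 3)), P ↦ 3, L ↦ pair(one, f(pair(branch(3, pair(3, 3), pair(3, 3)), 3), one)), U ↦ pair(zero, 3) }, so T ↦ pair(3, 3).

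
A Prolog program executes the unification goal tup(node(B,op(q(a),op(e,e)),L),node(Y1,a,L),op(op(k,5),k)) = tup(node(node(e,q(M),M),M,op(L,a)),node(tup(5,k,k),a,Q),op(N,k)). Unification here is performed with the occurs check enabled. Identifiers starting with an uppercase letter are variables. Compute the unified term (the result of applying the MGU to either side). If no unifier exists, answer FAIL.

FAIL

Decompose tup/3: node(B,op(q(a),op(e,e)),L) = node(node(e,q(M),M),M,op(L,a)),  node(Y1,a,L) = node(tup(5,k,k),a,Q),  op(op(k,5),k) = op(N,k).
Decompose node/3: B = node(e,q(M),M),  op(q(a),op(e,e)) = M,  L = op(L,a).
Bind B := node(e,q(M),M); no other remaining equation mentions B.
Bind M := op(q(a),op(e,e)); no other remaining equation mentions M. Substituting into the earlier binding gives B := node(e,q(op(q(a),op(e,e))),op(q(a),op(e,e))).
Occurs check fails: L occurs in op(L,a); the equation L = op(L,a) has no finite solution.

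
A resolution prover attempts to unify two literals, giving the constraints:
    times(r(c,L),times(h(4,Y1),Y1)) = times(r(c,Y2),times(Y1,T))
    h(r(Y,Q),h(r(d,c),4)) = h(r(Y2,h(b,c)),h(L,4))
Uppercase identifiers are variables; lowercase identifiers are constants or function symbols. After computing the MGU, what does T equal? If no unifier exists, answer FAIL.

FAIL

Decompose times/2: r(c,L) = r(c,Y2),  times(h(4,Y1),Y1) = times(Y1,T).
Decompose r/2: c = c,  L = Y2.
Delete trivial equation c = c.
Bind L := Y2; substituting into the one remaining equation that mentions L gives: h(r(Y,Q),h(r(d,c),4)) = h(r(Y2,h(b,c)),h(Y2,4)).
Decompose times/2: h(4,Y1) = Y1,  Y1 = T.
Occurs check fails: Y1 occurs in h(4,Y1); the equation Y1 = h(4,Y1) has no finite solution.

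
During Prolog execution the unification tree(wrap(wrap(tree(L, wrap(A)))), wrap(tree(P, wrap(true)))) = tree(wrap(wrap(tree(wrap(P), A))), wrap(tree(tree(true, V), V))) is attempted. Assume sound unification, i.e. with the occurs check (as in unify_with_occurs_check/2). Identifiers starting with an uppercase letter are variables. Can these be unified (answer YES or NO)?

Decompose tree/2: wrap(wrap(tree(L, wrap(A)))) = wrap(wrap(tree(wrap(P), A))),  wrap(tree(P, wrap(true))) = wrap(tree(tree(true, V), V)).
Decompose wrap/1: wrap(tree(L, wrap(A))) = wrap(tree(wrap(P), A)).
Decompose wrap/1: tree(L, wrap(A)) = tree(wrap(P), A).
Decompose tree/2: L = wrap(P),  wrap(A) = A.
Bind L := wrap(P); no other remaining equation mentions L.
Occurs check fails: A occurs in wrap(A); the equation A = wrap(A) has no finite solution.

NO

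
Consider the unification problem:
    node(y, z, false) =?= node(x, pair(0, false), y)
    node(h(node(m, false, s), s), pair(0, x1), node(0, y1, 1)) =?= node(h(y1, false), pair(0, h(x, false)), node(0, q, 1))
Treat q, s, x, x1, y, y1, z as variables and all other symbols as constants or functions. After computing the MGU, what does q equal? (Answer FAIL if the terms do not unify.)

node(m, false, false)

Decompose node/3: y =?= x,  z =?= pair(0, false),  false =?= y.
Bind y := x; substituting into the one remaining equation that mentions y gives: false =?= x.
Bind z := pair(0, false); no other remaining equation mentions z.
Bind x := false; substituting into the remaining equation gives: node(h(node(m, false, s), s), pair(0, x1), node(0, y1, 1)) =?= node(h(y1, false), pair(0, h(false, false)), node(0, q, 1)). Substituting into the earlier binding gives y := false.
Decompose node/3: h(node(m, false, s), s) =?= h(y1, false),  pair(0, x1) =?= pair(0, h(false, false)),  node(0, y1, 1) =?= node(0, q, 1).
Decompose h/2: node(m, false, s) =?= y1,  s =?= false.
Bind y1 := node(m, false, s); substituting into the one remaining equation that mentions y1 gives: node(0, node(m, false, s), 1) =?= node(0, q, 1).
Bind s := false; substituting into the one remaining equation that mentions s gives: node(0, node(m, false, false), 1) =?= node(0, q, 1). Substituting into the earlier binding gives y1 := node(m, false, false).
Decompose pair/2: 0 =?= 0,  x1 =?= h(false, false).
Delete trivial equation 0 =?= 0.
Bind x1 := h(false, false); no other remaining equation mentions x1.
Decompose node/3: 0 =?= 0,  node(m, false, false) =?= q,  1 =?= 1.
Delete trivial equation 0 =?= 0.
Bind q := node(m, false, false); no other remaining equation mentions q.
Delete trivial equation 1 =?= 1.
MGU = { y := false, z := pair(0, false), x := false, y1 := node(m, false, false), s := false, x1 := h(false, false), q := node(m, false, false) }, so q := node(m, false, false).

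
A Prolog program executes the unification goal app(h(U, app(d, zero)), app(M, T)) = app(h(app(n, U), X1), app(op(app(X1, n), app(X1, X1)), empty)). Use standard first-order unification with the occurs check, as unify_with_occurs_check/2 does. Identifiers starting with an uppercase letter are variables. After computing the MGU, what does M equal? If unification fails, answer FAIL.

FAIL

Decompose app/2: h(U, app(d, zero)) = h(app(n, U), X1),  app(M, T) = app(op(app(X1, n), app(X1, X1)), empty).
Decompose h/2: U = app(n, U),  app(d, zero) = X1.
Occurs check fails: U occurs in app(n, U); the equation U = app(n, U) has no finite solution.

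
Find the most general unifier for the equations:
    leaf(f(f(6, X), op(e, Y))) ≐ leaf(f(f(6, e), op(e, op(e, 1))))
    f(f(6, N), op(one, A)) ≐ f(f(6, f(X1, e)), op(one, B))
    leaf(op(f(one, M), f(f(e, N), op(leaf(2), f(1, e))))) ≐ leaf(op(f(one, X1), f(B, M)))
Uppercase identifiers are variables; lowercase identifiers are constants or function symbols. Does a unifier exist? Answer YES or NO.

YES

Decompose leaf/1: f(f(6, X), op(e, Y)) ≐ f(f(6, e), op(e, op(e, 1))).
Decompose f/2: f(6, X) ≐ f(6, e),  op(e, Y) ≐ op(e, op(e, 1)).
Decompose f/2: 6 ≐ 6,  X ≐ e.
Delete trivial equation 6 ≐ 6.
Bind X := e; no other remaining equation mentions X.
Decompose op/2: e ≐ e,  Y ≐ op(e, 1).
Delete trivial equation e ≐ e.
Bind Y := op(e, 1); no other remaining equation mentions Y.
Decompose f/2: f(6, N) ≐ f(6, f(X1, e)),  op(one, A) ≐ op(one, B).
Decompose f/2: 6 ≐ 6,  N ≐ f(X1, e).
Delete trivial equation 6 ≐ 6.
Bind N := f(X1, e); substituting into the one remaining equation that mentions N gives: leaf(op(f(one, M), f(f(e, f(X1, e)), op(leaf(2), f(1, e))))) ≐ leaf(op(f(one, X1), f(B, M))).
Decompose op/2: one ≐ one,  A ≐ B.
Delete trivial equation one ≐ one.
Bind A := B; no other remaining equation mentions A.
Decompose leaf/1: op(f(one, M), f(f(e, f(X1, e)), op(leaf(2), f(1, e)))) ≐ op(f(one, X1), f(B, M)).
Decompose op/2: f(one, M) ≐ f(one, X1),  f(f(e, f(X1, e)), op(leaf(2), f(1, e))) ≐ f(B, M).
Decompose f/2: one ≐ one,  M ≐ X1.
Delete trivial equation one ≐ one.
Bind M := X1; substituting into the remaining equation gives: f(f(e, f(X1, e)), op(leaf(2), f(1, e))) ≐ f(B, X1).
Decompose f/2: f(e, f(X1, e)) ≐ B,  op(leaf(2), f(1, e)) ≐ X1.
Bind B := f(e, f(X1, e)); no other remaining equation mentions B. Substituting into the earlier binding gives A := f(e, f(X1, e)).
Bind X1 := op(leaf(2), f(1, e)). Substituting into the earlier bindings gives N := f(op(leaf(2), f(1, e)), e), A := f(e, f(op(leaf(2), f(1, e)), e)), M := op(leaf(2), f(1, e)), B := f(e, f(op(leaf(2), f(1, e)), e)).
No equations remain and no clash or occurs-check failure arose, so a unifier exists.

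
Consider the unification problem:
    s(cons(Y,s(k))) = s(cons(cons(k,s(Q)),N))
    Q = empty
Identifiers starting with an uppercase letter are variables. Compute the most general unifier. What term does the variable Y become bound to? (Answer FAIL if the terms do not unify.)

Decompose s/1: cons(Y,s(k)) = cons(cons(k,s(Q)),N).
Decompose cons/2: Y = cons(k,s(Q)),  s(k) = N.
Bind Y := cons(k,s(Q)); no other remaining equation mentions Y.
Bind N := s(k); no other remaining equation mentions N.
Bind Q := empty. Substituting into the earlier binding gives Y := cons(k,s(empty)).
MGU = { Y -> cons(k,s(empty)), N -> s(k), Q -> empty }, so Y -> cons(k,s(empty)).

cons(k,s(empty))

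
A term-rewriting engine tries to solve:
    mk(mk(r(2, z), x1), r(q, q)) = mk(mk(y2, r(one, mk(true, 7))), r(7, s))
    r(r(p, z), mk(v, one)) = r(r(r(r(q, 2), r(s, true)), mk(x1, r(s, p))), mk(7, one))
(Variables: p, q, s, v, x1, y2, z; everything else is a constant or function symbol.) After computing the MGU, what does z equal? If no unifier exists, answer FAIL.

Decompose mk/2: mk(r(2, z), x1) = mk(y2, r(one, mk(true, 7))),  r(q, q) = r(7, s).
Decompose mk/2: r(2, z) = y2,  x1 = r(one, mk(true, 7)).
Bind y2 := r(2, z); no other remaining equation mentions y2.
Bind x1 := r(one, mk(true, 7)); substituting into the one remaining equation that mentions x1 gives: r(r(p, z), mk(v, one)) = r(r(r(r(q, 2), r(s, true)), mk(r(one, mk(true, 7)), r(s, p))), mk(7, one)).
Decompose r/2: q = 7,  q = s.
Bind q := 7; substituting into the remaining equations gives: 7 = s,  r(r(p, z), mk(v, one)) = r(r(r(r(7, 2), r(s, true)), mk(r(one, mk(true, 7)), r(s, p))), mk(7, one)).
Bind s := 7; substituting into the remaining equation gives: r(r(p, z), mk(v, one)) = r(r(r(r(7, 2), r(7, true)), mk(r(one, mk(true, 7)), r(7, p))), mk(7, one)).
Decompose r/2: r(p, z) = r(r(r(7, 2), r(7, true)), mk(r(one, mk(true, 7)), r(7, p))),  mk(v, one) = mk(7, one).
Decompose r/2: p = r(r(7, 2), r(7, true)),  z = mk(r(one, mk(true, 7)), r(7, p)).
Bind p := r(r(7, 2), r(7, true)); substituting into the one remaining equation that mentions p gives: z = mk(r(one, mk(true, 7)), r(7, r(r(7, 2), r(7, true)))).
Bind z := mk(r(one, mk(true, 7)), r(7, r(r(7, 2), r(7, true)))); no other remaining equation mentions z. Substituting into the earlier binding gives y2 := r(2, mk(r(one, mk(true, 7)), r(7, r(r(7, 2), r(7, true))))).
Decompose mk/2: v = 7,  one = one.
Bind v := 7; no other remaining equation mentions v.
Delete trivial equation one = one.
MGU = { y2 ↦ r(2, mk(r(one, mk(true, 7)), r(7, r(r(7, 2), r(7, true))))), x1 ↦ r(one, mk(true, 7)), q ↦ 7, s ↦ 7, p ↦ r(r(7, 2), r(7, true)), z ↦ mk(r(one, mk(true, 7)), r(7, r(r(7, 2), r(7, true)))), v ↦ 7 }, so z ↦ mk(r(one, mk(true, 7)), r(7, r(r(7, 2), r(7, true)))).

mk(r(one, mk(true, 7)), r(7, r(r(7, 2), r(7, true))))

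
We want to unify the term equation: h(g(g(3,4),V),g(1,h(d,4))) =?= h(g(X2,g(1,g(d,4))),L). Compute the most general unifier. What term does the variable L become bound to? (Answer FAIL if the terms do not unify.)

g(1,h(d,4))

Decompose h/2: g(g(3,4),V) =?= g(X2,g(1,g(d,4))),  g(1,h(d,4)) =?= L.
Decompose g/2: g(3,4) =?= X2,  V =?= g(1,g(d,4)).
Bind X2 := g(3,4); no other remaining equation mentions X2.
Bind V := g(1,g(d,4)); no other remaining equation mentions V.
Bind L := g(1,h(d,4)).
MGU = { X2 ↦ g(3,4), V ↦ g(1,g(d,4)), L ↦ g(1,h(d,4)) }, so L ↦ g(1,h(d,4)).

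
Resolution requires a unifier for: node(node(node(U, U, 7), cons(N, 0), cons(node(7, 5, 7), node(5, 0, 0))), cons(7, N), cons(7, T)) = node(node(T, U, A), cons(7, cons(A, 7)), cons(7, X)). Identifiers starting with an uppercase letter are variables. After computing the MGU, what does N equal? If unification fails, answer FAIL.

Decompose node/3: node(node(U, U, 7), cons(N, 0), cons(node(7, 5, 7), node(5, 0, 0))) = node(T, U, A),  cons(7, N) = cons(7, cons(A, 7)),  cons(7, T) = cons(7, X).
Decompose node/3: node(U, U, 7) = T,  cons(N, 0) = U,  cons(node(7, 5, 7), node(5, 0, 0)) = A.
Bind T := node(U, U, 7); substituting into the one remaining equation that mentions T gives: cons(7, node(U, U, 7)) = cons(7, X).
Bind U := cons(N, 0); substituting into the one remaining equation that mentions U gives: cons(7, node(cons(N, 0), cons(N, 0), 7)) = cons(7, X). Substituting into the earlier binding gives T := node(cons(N, 0), cons(N, 0), 7).
Bind A := cons(node(7, 5, 7), node(5, 0, 0)); substituting into the one remaining equation that mentions A gives: cons(7, N) = cons(7, cons(cons(node(7, 5, 7), node(5, 0, 0)), 7)).
Decompose cons/2: 7 = 7,  N = cons(cons(node(7, 5, 7), node(5, 0, 0)), 7).
Delete trivial equation 7 = 7.
Bind N := cons(cons(node(7, 5, 7), node(5, 0, 0)), 7); substituting into the remaining equation gives: cons(7, node(cons(cons(cons(node(7, 5, 7), node(5, 0, 0)), 7), 0), cons(cons(cons(node(7, 5, 7), node(5, 0, 0)), 7), 0), 7)) = cons(7, X). Substituting into the earlier bindings gives T := node(cons(cons(cons(node(7, 5, 7), node(5, 0, 0)), 7), 0), cons(cons(cons(node(7, 5, 7), node(5, 0, 0)), 7), 0), 7), U := cons(cons(cons(node(7, 5, 7), node(5, 0, 0)), 7), 0).
Decompose cons/2: 7 = 7,  node(cons(cons(cons(node(7, 5, 7), node(5, 0, 0)), 7), 0), cons(cons(cons(node(7, 5, 7), node(5, 0, 0)), 7), 0), 7) = X.
Delete trivial equation 7 = 7.
Bind X := node(cons(cons(cons(node(7, 5, 7), node(5, 0, 0)), 7), 0), cons(cons(cons(node(7, 5, 7), node(5, 0, 0)), 7), 0), 7).
MGU = { T ↦ node(cons(cons(cons(node(7, 5, 7), node(5, 0, 0)), 7), 0), cons(cons(cons(node(7, 5, 7), node(5, 0, 0)), 7), 0), 7), U ↦ cons(cons(cons(node(7, 5, 7), node(5, 0, 0)), 7), 0), A ↦ cons(node(7, 5, 7), node(5, 0, 0)), N ↦ cons(cons(node(7, 5, 7), node(5, 0, 0)), 7), X ↦ node(cons(cons(cons(node(7, 5, 7), node(5, 0, 0)), 7), 0), cons(cons(cons(node(7, 5, 7), node(5, 0, 0)), 7), 0), 7) }, so N ↦ cons(cons(node(7, 5, 7), node(5, 0, 0)), 7).

cons(cons(node(7, 5, 7), node(5, 0, 0)), 7)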